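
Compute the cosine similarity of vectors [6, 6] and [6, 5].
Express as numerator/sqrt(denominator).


dot = 66. |a|^2 = 72, |b|^2 = 61. cos = 66/sqrt(4392).

66/sqrt(4392)


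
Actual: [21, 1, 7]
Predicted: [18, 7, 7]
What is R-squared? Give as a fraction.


Mean(y) = 29/3. SS_res = 45. SS_tot = 632/3. R^2 = 1 - 45/(632/3) = 497/632.

497/632


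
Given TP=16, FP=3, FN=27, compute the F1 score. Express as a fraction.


Precision = 16/19 = 16/19. Recall = 16/43 = 16/43. F1 = 2*P*R/(P+R) = 16/31.

16/31


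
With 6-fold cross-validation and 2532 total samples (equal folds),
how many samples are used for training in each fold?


Each validation fold has 2532/6 = 422 samples. Training set = 2532 - 422 = 2110.

2110


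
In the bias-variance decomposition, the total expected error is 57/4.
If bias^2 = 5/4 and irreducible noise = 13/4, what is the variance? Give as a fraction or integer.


Total error = bias^2 + variance + irreducible noise. So variance = 57/4 - 5/4 - 13/4 = 39/4.

39/4


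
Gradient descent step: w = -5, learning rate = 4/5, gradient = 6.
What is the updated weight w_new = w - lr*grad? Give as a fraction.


w_new = -5 - 4/5 * 6 = -5 - 24/5 = -49/5.

-49/5


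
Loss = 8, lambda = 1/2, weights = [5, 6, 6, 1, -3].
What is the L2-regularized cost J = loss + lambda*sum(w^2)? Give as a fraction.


L2 sq norm = sum(w^2) = 107. J = 8 + 1/2 * 107 = 123/2.

123/2


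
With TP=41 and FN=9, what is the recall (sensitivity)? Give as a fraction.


Recall = TP / (TP + FN) = 41 / 50 = 41/50.

41/50


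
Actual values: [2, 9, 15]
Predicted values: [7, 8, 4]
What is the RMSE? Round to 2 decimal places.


MSE = 49.0000. RMSE = sqrt(49.0000) = 7.00.

7.00


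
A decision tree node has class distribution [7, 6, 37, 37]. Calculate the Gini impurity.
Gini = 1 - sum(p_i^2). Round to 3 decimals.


Total = 87. Proportions: 7/87, 6/87, 37/87, 37/87. sum(p_i^2) = 0.3730. Gini = 1 - 0.3730 = 0.6270, which rounds to 0.627.

0.627


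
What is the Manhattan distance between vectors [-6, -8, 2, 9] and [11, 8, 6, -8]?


d = sum of absolute differences: |-6-11|=17 + |-8-8|=16 + |2-6|=4 + |9--8|=17 = 54.

54


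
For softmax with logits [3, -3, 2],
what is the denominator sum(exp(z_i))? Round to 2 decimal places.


Denom = e^3=20.0855 + e^-3=0.0498 + e^2=7.3891. Sum = 27.5244, which rounds to 27.52.

27.52


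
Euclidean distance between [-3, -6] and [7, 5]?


d = sqrt(sum of squared differences). (-3-7)^2=100, (-6-5)^2=121. Sum = 221.

sqrt(221)


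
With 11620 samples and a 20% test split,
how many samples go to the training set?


Test set = 11620 * 20% = 2324. Training set = 11620 - 2324 = 9296.

9296


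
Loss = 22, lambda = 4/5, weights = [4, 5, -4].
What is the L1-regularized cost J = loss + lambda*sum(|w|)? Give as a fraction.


L1 norm = sum(|w|) = 13. J = 22 + 4/5 * 13 = 162/5.

162/5


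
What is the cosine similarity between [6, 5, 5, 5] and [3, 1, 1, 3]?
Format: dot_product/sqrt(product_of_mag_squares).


dot = 43. |a|^2 = 111, |b|^2 = 20. cos = 43/sqrt(2220).

43/sqrt(2220)


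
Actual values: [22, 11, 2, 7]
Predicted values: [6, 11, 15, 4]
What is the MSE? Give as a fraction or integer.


MSE = (1/4) * ((22-6)^2=256 + (11-11)^2=0 + (2-15)^2=169 + (7-4)^2=9). Sum = 434. MSE = 217/2.

217/2


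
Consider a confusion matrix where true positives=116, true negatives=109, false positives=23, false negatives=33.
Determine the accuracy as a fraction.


Accuracy = (TP + TN) / (TP + TN + FP + FN) = (116 + 109) / 281 = 225/281.

225/281


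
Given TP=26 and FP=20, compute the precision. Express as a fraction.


Precision = TP / (TP + FP) = 26 / 46 = 13/23.

13/23


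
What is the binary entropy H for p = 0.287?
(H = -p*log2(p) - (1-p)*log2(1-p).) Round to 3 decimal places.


H = -0.287*log2(0.287) - 0.713*log2(0.713) = 0.865.

0.865


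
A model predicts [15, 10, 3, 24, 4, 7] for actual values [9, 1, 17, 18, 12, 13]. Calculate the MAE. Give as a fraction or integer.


MAE = (1/6) * (|9-15|=6 + |1-10|=9 + |17-3|=14 + |18-24|=6 + |12-4|=8 + |13-7|=6). Sum = 49. MAE = 49/6.

49/6


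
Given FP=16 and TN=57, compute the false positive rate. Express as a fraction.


FPR = FP / (FP + TN) = 16 / 73 = 16/73.

16/73


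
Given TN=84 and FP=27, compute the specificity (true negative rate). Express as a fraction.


Specificity = TN / (TN + FP) = 84 / 111 = 28/37.

28/37


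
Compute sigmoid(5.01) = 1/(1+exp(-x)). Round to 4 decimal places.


sigma(5.01) = 1/(1+e^(-5.01)) = 1/(1+0.006671) = 1/1.006671 = 0.9934.

0.9934


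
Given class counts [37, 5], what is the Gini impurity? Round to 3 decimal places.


Total = 42. Proportions: 37/42, 5/42. sum(p_i^2) = 0.7902. Gini = 1 - 0.7902 = 0.2098, which rounds to 0.210.

0.210


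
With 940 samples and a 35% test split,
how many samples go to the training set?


Test set = 940 * 35% = 329. Training set = 940 - 329 = 611.

611


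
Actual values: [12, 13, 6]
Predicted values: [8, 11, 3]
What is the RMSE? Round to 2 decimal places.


MSE = 9.6667. RMSE = sqrt(9.6667) = 3.11.

3.11


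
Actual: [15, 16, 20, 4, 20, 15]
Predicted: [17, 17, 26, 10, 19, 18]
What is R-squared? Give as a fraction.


Mean(y) = 15. SS_res = 87. SS_tot = 172. R^2 = 1 - 87/(172) = 85/172.

85/172


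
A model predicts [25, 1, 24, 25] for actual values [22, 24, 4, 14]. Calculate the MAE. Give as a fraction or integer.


MAE = (1/4) * (|22-25|=3 + |24-1|=23 + |4-24|=20 + |14-25|=11). Sum = 57. MAE = 57/4.

57/4


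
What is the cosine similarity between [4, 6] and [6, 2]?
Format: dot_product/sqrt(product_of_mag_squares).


dot = 36. |a|^2 = 52, |b|^2 = 40. cos = 36/sqrt(2080).

36/sqrt(2080)


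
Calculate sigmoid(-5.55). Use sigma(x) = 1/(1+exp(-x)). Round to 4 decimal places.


sigma(-5.55) = 1/(1+e^(5.55)) = 1/(1+257.237556) = 1/258.237556 = 0.0039.

0.0039


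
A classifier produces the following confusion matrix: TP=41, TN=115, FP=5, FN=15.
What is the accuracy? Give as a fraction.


Accuracy = (TP + TN) / (TP + TN + FP + FN) = (41 + 115) / 176 = 39/44.

39/44


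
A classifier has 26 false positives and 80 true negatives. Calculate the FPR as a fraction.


FPR = FP / (FP + TN) = 26 / 106 = 13/53.

13/53


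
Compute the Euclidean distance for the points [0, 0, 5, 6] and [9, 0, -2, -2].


d = sqrt(sum of squared differences). (0-9)^2=81, (0-0)^2=0, (5--2)^2=49, (6--2)^2=64. Sum = 194.

sqrt(194)


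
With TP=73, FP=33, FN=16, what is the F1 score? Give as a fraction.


Precision = 73/106 = 73/106. Recall = 73/89 = 73/89. F1 = 2*P*R/(P+R) = 146/195.

146/195


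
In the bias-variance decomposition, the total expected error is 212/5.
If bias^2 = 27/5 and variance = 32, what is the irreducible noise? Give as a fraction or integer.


Total error = bias^2 + variance + irreducible noise. So irreducible noise = 212/5 - 27/5 - 32 = 5.

5


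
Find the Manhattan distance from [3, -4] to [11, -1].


d = sum of absolute differences: |3-11|=8 + |-4--1|=3 = 11.

11


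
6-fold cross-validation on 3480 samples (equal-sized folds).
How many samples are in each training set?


Each validation fold has 3480/6 = 580 samples. Training set = 3480 - 580 = 2900.

2900


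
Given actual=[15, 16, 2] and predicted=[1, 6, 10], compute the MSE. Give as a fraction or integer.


MSE = (1/3) * ((15-1)^2=196 + (16-6)^2=100 + (2-10)^2=64). Sum = 360. MSE = 120.

120


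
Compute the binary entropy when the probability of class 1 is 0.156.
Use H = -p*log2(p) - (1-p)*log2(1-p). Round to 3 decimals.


H = -0.156*log2(0.156) - 0.844*log2(0.844) = 0.625.

0.625


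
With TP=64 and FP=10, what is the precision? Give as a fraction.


Precision = TP / (TP + FP) = 64 / 74 = 32/37.

32/37


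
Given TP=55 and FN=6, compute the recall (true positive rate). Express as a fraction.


Recall = TP / (TP + FN) = 55 / 61 = 55/61.

55/61


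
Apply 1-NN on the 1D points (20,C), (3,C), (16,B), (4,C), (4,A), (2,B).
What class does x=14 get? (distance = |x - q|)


Distances: |20-14|=6, |3-14|=11, |16-14|=2, |4-14|=10, |4-14|=10, |2-14|=12. 1 nearest: (16,B). Counts: {'B': 1}. Majority class: B.

B


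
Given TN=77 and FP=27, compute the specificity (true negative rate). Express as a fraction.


Specificity = TN / (TN + FP) = 77 / 104 = 77/104.

77/104


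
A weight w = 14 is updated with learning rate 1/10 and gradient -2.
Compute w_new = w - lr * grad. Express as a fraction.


w_new = 14 - 1/10 * -2 = 14 - -1/5 = 71/5.

71/5


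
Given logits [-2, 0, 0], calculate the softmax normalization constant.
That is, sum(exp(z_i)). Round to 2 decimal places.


Denom = e^-2=0.1353 + e^0=1.0000 + e^0=1.0000. Sum = 2.1353, which rounds to 2.14.

2.14


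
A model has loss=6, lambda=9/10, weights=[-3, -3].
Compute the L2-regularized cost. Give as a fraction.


L2 sq norm = sum(w^2) = 18. J = 6 + 9/10 * 18 = 111/5.

111/5


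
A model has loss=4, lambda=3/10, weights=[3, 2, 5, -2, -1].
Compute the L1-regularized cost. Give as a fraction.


L1 norm = sum(|w|) = 13. J = 4 + 3/10 * 13 = 79/10.

79/10


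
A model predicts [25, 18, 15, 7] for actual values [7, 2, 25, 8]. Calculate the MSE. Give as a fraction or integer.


MSE = (1/4) * ((7-25)^2=324 + (2-18)^2=256 + (25-15)^2=100 + (8-7)^2=1). Sum = 681. MSE = 681/4.

681/4


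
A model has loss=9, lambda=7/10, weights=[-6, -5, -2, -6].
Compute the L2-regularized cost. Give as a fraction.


L2 sq norm = sum(w^2) = 101. J = 9 + 7/10 * 101 = 797/10.

797/10


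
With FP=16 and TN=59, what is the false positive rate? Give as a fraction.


FPR = FP / (FP + TN) = 16 / 75 = 16/75.

16/75


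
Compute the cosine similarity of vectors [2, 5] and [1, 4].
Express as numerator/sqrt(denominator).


dot = 22. |a|^2 = 29, |b|^2 = 17. cos = 22/sqrt(493).

22/sqrt(493)


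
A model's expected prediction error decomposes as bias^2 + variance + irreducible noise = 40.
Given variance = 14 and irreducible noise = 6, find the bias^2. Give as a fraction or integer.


Total error = bias^2 + variance + irreducible noise. So bias^2 = 40 - 14 - 6 = 20.

20


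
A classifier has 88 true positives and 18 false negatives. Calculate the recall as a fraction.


Recall = TP / (TP + FN) = 88 / 106 = 44/53.

44/53


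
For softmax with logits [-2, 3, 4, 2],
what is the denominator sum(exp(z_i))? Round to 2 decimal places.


Denom = e^-2=0.1353 + e^3=20.0855 + e^4=54.5982 + e^2=7.3891. Sum = 82.2081, which rounds to 82.21.

82.21


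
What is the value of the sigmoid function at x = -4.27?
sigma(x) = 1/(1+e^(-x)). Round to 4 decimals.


sigma(-4.27) = 1/(1+e^(4.27)) = 1/(1+71.521636) = 1/72.521636 = 0.0138.

0.0138


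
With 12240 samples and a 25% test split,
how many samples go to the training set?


Test set = 12240 * 25% = 3060. Training set = 12240 - 3060 = 9180.

9180


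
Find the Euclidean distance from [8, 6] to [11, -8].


d = sqrt(sum of squared differences). (8-11)^2=9, (6--8)^2=196. Sum = 205.

sqrt(205)


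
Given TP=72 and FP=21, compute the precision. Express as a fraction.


Precision = TP / (TP + FP) = 72 / 93 = 24/31.

24/31


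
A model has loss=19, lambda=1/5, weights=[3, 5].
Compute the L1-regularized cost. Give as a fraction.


L1 norm = sum(|w|) = 8. J = 19 + 1/5 * 8 = 103/5.

103/5


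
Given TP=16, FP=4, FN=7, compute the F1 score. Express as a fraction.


Precision = 16/20 = 4/5. Recall = 16/23 = 16/23. F1 = 2*P*R/(P+R) = 32/43.

32/43


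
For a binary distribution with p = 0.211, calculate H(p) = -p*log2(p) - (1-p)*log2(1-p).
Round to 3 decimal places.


H = -0.211*log2(0.211) - 0.789*log2(0.789) = 0.743.

0.743


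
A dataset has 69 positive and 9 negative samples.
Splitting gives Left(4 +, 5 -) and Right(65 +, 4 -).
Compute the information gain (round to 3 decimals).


H(parent) = 0.5159. H(left) = 0.9911, H(right) = 0.3193. Weighted = (9/78)*0.9911 + (69/78)*0.3193 = 0.3968. IG = 0.5159 - 0.3968 = 0.1191, which rounds to 0.119.

0.119


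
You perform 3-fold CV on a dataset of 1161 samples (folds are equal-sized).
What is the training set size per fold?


Each validation fold has 1161/3 = 387 samples. Training set = 1161 - 387 = 774.

774


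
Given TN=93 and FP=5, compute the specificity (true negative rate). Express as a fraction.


Specificity = TN / (TN + FP) = 93 / 98 = 93/98.

93/98


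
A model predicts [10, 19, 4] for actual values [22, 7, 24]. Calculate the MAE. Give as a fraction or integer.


MAE = (1/3) * (|22-10|=12 + |7-19|=12 + |24-4|=20). Sum = 44. MAE = 44/3.

44/3


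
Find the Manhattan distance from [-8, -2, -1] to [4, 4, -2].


d = sum of absolute differences: |-8-4|=12 + |-2-4|=6 + |-1--2|=1 = 19.

19


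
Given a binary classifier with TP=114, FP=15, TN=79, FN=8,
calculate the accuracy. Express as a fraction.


Accuracy = (TP + TN) / (TP + TN + FP + FN) = (114 + 79) / 216 = 193/216.

193/216


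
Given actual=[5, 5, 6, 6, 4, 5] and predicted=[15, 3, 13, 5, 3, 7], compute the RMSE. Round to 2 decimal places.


MSE = 26.5000. RMSE = sqrt(26.5000) = 5.15.

5.15


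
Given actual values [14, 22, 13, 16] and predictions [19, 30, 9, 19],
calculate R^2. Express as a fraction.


Mean(y) = 65/4. SS_res = 114. SS_tot = 195/4. R^2 = 1 - 114/(195/4) = -87/65.

-87/65


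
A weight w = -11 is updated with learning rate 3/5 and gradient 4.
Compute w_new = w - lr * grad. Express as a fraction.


w_new = -11 - 3/5 * 4 = -11 - 12/5 = -67/5.

-67/5


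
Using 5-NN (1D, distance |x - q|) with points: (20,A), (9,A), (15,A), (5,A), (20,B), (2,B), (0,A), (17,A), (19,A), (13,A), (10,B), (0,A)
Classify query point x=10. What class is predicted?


Distances: |20-10|=10, |9-10|=1, |15-10|=5, |5-10|=5, |20-10|=10, |2-10|=8, |0-10|=10, |17-10|=7, |19-10|=9, |13-10|=3, |10-10|=0, |0-10|=10. 5 nearest: (10,B), (9,A), (13,A), (15,A), (5,A). Counts: {'B': 1, 'A': 4}. Majority class: A.

A


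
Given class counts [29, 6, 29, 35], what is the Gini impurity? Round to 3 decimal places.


Total = 99. Proportions: 29/99, 6/99, 29/99, 35/99. sum(p_i^2) = 0.3003. Gini = 1 - 0.3003 = 0.6997, which rounds to 0.700.

0.700


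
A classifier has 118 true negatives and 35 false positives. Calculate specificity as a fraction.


Specificity = TN / (TN + FP) = 118 / 153 = 118/153.

118/153


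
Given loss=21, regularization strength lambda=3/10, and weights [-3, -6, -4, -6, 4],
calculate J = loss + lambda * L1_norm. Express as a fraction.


L1 norm = sum(|w|) = 23. J = 21 + 3/10 * 23 = 279/10.

279/10


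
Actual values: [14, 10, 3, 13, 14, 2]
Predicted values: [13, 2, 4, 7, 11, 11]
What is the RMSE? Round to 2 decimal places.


MSE = 32.0000. RMSE = sqrt(32.0000) = 5.66.

5.66


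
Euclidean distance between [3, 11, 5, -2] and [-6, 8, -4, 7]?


d = sqrt(sum of squared differences). (3--6)^2=81, (11-8)^2=9, (5--4)^2=81, (-2-7)^2=81. Sum = 252.

sqrt(252)


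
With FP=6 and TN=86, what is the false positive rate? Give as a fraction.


FPR = FP / (FP + TN) = 6 / 92 = 3/46.

3/46


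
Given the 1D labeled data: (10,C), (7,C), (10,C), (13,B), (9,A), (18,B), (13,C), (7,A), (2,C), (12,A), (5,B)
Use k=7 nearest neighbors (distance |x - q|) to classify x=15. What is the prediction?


Distances: |10-15|=5, |7-15|=8, |10-15|=5, |13-15|=2, |9-15|=6, |18-15|=3, |13-15|=2, |7-15|=8, |2-15|=13, |12-15|=3, |5-15|=10. 7 nearest: (13,B), (13,C), (12,A), (18,B), (10,C), (10,C), (9,A). Counts: {'B': 2, 'C': 3, 'A': 2}. Majority class: C.

C


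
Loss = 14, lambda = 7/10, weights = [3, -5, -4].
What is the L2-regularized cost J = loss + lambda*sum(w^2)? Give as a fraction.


L2 sq norm = sum(w^2) = 50. J = 14 + 7/10 * 50 = 49.

49


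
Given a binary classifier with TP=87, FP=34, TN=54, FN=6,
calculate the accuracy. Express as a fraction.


Accuracy = (TP + TN) / (TP + TN + FP + FN) = (87 + 54) / 181 = 141/181.

141/181


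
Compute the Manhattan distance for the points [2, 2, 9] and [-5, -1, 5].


d = sum of absolute differences: |2--5|=7 + |2--1|=3 + |9-5|=4 = 14.

14


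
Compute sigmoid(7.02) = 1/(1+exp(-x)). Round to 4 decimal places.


sigma(7.02) = 1/(1+e^(-7.02)) = 1/(1+0.000894) = 1/1.000894 = 0.9991.

0.9991


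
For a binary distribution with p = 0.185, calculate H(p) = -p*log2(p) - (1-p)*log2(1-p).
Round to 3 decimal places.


H = -0.185*log2(0.185) - 0.815*log2(0.815) = 0.691.

0.691


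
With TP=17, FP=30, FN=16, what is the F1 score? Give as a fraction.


Precision = 17/47 = 17/47. Recall = 17/33 = 17/33. F1 = 2*P*R/(P+R) = 17/40.

17/40


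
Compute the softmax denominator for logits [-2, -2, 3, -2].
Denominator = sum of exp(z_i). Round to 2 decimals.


Denom = e^-2=0.1353 + e^-2=0.1353 + e^3=20.0855 + e^-2=0.1353. Sum = 20.4914, which rounds to 20.49.

20.49


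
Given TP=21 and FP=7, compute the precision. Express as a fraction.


Precision = TP / (TP + FP) = 21 / 28 = 3/4.

3/4


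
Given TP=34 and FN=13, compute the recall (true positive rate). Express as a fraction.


Recall = TP / (TP + FN) = 34 / 47 = 34/47.

34/47


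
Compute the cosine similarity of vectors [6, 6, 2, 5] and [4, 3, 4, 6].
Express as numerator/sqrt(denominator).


dot = 80. |a|^2 = 101, |b|^2 = 77. cos = 80/sqrt(7777).

80/sqrt(7777)


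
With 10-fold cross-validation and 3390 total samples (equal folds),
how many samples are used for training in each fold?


Each validation fold has 3390/10 = 339 samples. Training set = 3390 - 339 = 3051.

3051


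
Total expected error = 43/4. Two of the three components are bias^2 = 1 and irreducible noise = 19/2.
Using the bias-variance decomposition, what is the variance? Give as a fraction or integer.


Total error = bias^2 + variance + irreducible noise. So variance = 43/4 - 1 - 19/2 = 1/4.

1/4


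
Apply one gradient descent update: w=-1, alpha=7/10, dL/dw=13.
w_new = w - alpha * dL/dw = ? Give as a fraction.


w_new = -1 - 7/10 * 13 = -1 - 91/10 = -101/10.

-101/10


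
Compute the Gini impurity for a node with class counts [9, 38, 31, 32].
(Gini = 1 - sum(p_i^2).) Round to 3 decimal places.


Total = 110. Proportions: 9/110, 38/110, 31/110, 32/110. sum(p_i^2) = 0.2901. Gini = 1 - 0.2901 = 0.7099, which rounds to 0.710.

0.710


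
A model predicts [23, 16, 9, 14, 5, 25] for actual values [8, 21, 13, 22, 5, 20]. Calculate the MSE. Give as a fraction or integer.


MSE = (1/6) * ((8-23)^2=225 + (21-16)^2=25 + (13-9)^2=16 + (22-14)^2=64 + (5-5)^2=0 + (20-25)^2=25). Sum = 355. MSE = 355/6.

355/6


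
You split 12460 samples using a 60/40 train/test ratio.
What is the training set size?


Test set = 12460 * 40% = 4984. Training set = 12460 - 4984 = 7476.

7476


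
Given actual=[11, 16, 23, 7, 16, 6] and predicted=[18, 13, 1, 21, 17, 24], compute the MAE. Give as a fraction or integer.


MAE = (1/6) * (|11-18|=7 + |16-13|=3 + |23-1|=22 + |7-21|=14 + |16-17|=1 + |6-24|=18). Sum = 65. MAE = 65/6.

65/6


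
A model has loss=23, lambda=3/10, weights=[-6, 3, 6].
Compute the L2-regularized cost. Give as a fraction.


L2 sq norm = sum(w^2) = 81. J = 23 + 3/10 * 81 = 473/10.

473/10


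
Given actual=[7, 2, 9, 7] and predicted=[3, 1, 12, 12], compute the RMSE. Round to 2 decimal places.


MSE = 12.7500. RMSE = sqrt(12.7500) = 3.57.

3.57


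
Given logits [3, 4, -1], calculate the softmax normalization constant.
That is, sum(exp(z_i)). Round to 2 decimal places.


Denom = e^3=20.0855 + e^4=54.5982 + e^-1=0.3679. Sum = 75.0516, which rounds to 75.05.

75.05


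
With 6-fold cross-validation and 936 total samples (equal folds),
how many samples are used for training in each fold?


Each validation fold has 936/6 = 156 samples. Training set = 936 - 156 = 780.

780


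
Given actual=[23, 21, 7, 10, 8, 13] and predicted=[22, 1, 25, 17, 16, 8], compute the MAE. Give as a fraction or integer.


MAE = (1/6) * (|23-22|=1 + |21-1|=20 + |7-25|=18 + |10-17|=7 + |8-16|=8 + |13-8|=5). Sum = 59. MAE = 59/6.

59/6


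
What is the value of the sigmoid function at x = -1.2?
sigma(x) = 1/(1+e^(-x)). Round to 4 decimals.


sigma(-1.2) = 1/(1+e^(1.2)) = 1/(1+3.320117) = 1/4.320117 = 0.2315.

0.2315


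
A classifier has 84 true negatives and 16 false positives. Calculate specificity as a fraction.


Specificity = TN / (TN + FP) = 84 / 100 = 21/25.

21/25


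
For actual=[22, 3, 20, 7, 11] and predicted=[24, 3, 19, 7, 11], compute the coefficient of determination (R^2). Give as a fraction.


Mean(y) = 63/5. SS_res = 5. SS_tot = 1346/5. R^2 = 1 - 5/(1346/5) = 1321/1346.

1321/1346


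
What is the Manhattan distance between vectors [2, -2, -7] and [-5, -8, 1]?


d = sum of absolute differences: |2--5|=7 + |-2--8|=6 + |-7-1|=8 = 21.

21


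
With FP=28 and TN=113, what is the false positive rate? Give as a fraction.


FPR = FP / (FP + TN) = 28 / 141 = 28/141.

28/141


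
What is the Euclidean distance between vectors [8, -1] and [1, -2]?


d = sqrt(sum of squared differences). (8-1)^2=49, (-1--2)^2=1. Sum = 50.

sqrt(50)


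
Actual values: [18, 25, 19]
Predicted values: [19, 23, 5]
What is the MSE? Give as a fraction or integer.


MSE = (1/3) * ((18-19)^2=1 + (25-23)^2=4 + (19-5)^2=196). Sum = 201. MSE = 67.

67


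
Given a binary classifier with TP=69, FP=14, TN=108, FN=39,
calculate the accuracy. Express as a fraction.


Accuracy = (TP + TN) / (TP + TN + FP + FN) = (69 + 108) / 230 = 177/230.

177/230


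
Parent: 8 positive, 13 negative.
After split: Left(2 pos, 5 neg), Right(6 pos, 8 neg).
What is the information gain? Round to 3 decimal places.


H(parent) = 0.9587. H(left) = 0.8631, H(right) = 0.9852. Weighted = (7/21)*0.8631 + (14/21)*0.9852 = 0.9445. IG = 0.9587 - 0.9445 = 0.0142, which rounds to 0.014.

0.014


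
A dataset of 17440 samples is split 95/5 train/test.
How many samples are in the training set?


Test set = 17440 * 5% = 872. Training set = 17440 - 872 = 16568.

16568


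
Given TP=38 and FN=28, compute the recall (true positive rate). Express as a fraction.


Recall = TP / (TP + FN) = 38 / 66 = 19/33.

19/33


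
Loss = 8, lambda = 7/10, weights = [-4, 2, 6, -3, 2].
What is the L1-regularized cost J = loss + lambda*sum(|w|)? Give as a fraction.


L1 norm = sum(|w|) = 17. J = 8 + 7/10 * 17 = 199/10.

199/10


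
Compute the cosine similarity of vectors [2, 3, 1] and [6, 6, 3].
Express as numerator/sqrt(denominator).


dot = 33. |a|^2 = 14, |b|^2 = 81. cos = 33/sqrt(1134).

33/sqrt(1134)


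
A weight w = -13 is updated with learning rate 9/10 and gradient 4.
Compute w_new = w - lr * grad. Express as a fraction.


w_new = -13 - 9/10 * 4 = -13 - 18/5 = -83/5.

-83/5


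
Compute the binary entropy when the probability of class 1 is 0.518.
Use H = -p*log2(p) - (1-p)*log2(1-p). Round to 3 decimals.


H = -0.518*log2(0.518) - 0.482*log2(0.482) = 0.999.

0.999


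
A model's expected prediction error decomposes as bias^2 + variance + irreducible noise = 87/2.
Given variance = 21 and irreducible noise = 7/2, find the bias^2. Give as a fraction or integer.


Total error = bias^2 + variance + irreducible noise. So bias^2 = 87/2 - 21 - 7/2 = 19.

19


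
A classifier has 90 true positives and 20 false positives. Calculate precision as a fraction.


Precision = TP / (TP + FP) = 90 / 110 = 9/11.

9/11


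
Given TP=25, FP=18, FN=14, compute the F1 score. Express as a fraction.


Precision = 25/43 = 25/43. Recall = 25/39 = 25/39. F1 = 2*P*R/(P+R) = 25/41.

25/41


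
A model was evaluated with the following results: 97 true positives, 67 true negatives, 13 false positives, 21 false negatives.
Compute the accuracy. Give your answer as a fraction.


Accuracy = (TP + TN) / (TP + TN + FP + FN) = (97 + 67) / 198 = 82/99.

82/99


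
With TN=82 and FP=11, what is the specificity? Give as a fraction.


Specificity = TN / (TN + FP) = 82 / 93 = 82/93.

82/93


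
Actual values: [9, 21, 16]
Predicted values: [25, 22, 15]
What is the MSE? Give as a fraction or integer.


MSE = (1/3) * ((9-25)^2=256 + (21-22)^2=1 + (16-15)^2=1). Sum = 258. MSE = 86.

86


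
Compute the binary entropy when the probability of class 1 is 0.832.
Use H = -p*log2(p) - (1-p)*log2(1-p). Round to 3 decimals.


H = -0.832*log2(0.832) - 0.168*log2(0.168) = 0.653.

0.653


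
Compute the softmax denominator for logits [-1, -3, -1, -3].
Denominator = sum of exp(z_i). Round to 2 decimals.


Denom = e^-1=0.3679 + e^-3=0.0498 + e^-1=0.3679 + e^-3=0.0498. Sum = 0.8354, which rounds to 0.84.

0.84


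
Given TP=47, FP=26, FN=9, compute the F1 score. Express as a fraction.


Precision = 47/73 = 47/73. Recall = 47/56 = 47/56. F1 = 2*P*R/(P+R) = 94/129.

94/129


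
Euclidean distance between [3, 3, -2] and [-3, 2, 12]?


d = sqrt(sum of squared differences). (3--3)^2=36, (3-2)^2=1, (-2-12)^2=196. Sum = 233.

sqrt(233)


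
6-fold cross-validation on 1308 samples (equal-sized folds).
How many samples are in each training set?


Each validation fold has 1308/6 = 218 samples. Training set = 1308 - 218 = 1090.

1090


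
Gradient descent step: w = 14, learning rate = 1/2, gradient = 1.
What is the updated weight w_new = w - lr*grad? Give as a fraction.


w_new = 14 - 1/2 * 1 = 14 - 1/2 = 27/2.

27/2


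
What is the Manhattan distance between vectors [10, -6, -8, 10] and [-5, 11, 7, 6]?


d = sum of absolute differences: |10--5|=15 + |-6-11|=17 + |-8-7|=15 + |10-6|=4 = 51.

51


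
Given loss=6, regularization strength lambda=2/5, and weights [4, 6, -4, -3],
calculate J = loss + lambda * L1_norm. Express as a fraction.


L1 norm = sum(|w|) = 17. J = 6 + 2/5 * 17 = 64/5.

64/5


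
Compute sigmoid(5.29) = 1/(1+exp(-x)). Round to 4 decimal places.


sigma(5.29) = 1/(1+e^(-5.29)) = 1/(1+0.005042) = 1/1.005042 = 0.9950.

0.9950


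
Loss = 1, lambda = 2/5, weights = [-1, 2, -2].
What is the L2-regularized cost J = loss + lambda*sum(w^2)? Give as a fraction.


L2 sq norm = sum(w^2) = 9. J = 1 + 2/5 * 9 = 23/5.

23/5


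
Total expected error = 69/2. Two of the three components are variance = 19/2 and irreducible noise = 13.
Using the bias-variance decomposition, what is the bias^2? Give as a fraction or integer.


Total error = bias^2 + variance + irreducible noise. So bias^2 = 69/2 - 19/2 - 13 = 12.

12


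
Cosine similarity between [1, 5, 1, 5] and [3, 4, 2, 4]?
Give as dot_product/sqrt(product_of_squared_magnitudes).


dot = 45. |a|^2 = 52, |b|^2 = 45. cos = 45/sqrt(2340).

45/sqrt(2340)


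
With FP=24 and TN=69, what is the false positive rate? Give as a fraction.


FPR = FP / (FP + TN) = 24 / 93 = 8/31.

8/31


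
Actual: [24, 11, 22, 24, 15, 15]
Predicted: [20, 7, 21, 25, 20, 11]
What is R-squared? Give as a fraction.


Mean(y) = 37/2. SS_res = 75. SS_tot = 307/2. R^2 = 1 - 75/(307/2) = 157/307.

157/307


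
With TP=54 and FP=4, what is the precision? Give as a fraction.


Precision = TP / (TP + FP) = 54 / 58 = 27/29.

27/29


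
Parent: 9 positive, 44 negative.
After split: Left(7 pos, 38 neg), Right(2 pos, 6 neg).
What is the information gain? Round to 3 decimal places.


H(parent) = 0.6573. H(left) = 0.6236, H(right) = 0.8113. Weighted = (45/53)*0.6236 + (8/53)*0.8113 = 0.6519. IG = 0.6573 - 0.6519 = 0.0054, which rounds to 0.005.

0.005


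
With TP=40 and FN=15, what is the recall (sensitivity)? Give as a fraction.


Recall = TP / (TP + FN) = 40 / 55 = 8/11.

8/11


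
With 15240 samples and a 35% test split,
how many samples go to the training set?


Test set = 15240 * 35% = 5334. Training set = 15240 - 5334 = 9906.

9906


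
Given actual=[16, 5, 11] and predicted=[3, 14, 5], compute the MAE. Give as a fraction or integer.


MAE = (1/3) * (|16-3|=13 + |5-14|=9 + |11-5|=6). Sum = 28. MAE = 28/3.

28/3


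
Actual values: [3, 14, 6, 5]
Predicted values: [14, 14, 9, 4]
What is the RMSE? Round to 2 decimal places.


MSE = 32.7500. RMSE = sqrt(32.7500) = 5.72.

5.72


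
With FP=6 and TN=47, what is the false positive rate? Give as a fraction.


FPR = FP / (FP + TN) = 6 / 53 = 6/53.

6/53


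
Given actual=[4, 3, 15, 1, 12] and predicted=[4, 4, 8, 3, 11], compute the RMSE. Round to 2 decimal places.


MSE = 11.0000. RMSE = sqrt(11.0000) = 3.32.

3.32


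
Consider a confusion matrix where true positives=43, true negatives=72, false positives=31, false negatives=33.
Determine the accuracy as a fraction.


Accuracy = (TP + TN) / (TP + TN + FP + FN) = (43 + 72) / 179 = 115/179.

115/179


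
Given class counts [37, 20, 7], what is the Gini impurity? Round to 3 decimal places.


Total = 64. Proportions: 37/64, 20/64, 7/64. sum(p_i^2) = 0.4438. Gini = 1 - 0.4438 = 0.5562, which rounds to 0.556.

0.556


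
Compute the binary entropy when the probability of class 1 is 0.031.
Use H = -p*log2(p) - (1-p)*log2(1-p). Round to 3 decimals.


H = -0.031*log2(0.031) - 0.969*log2(0.969) = 0.199.

0.199


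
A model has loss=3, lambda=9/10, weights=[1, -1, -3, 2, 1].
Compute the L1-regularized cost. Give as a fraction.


L1 norm = sum(|w|) = 8. J = 3 + 9/10 * 8 = 51/5.

51/5


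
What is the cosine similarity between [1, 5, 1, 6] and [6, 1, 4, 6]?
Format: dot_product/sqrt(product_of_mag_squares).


dot = 51. |a|^2 = 63, |b|^2 = 89. cos = 51/sqrt(5607).

51/sqrt(5607)


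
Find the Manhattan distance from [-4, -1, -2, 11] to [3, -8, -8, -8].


d = sum of absolute differences: |-4-3|=7 + |-1--8|=7 + |-2--8|=6 + |11--8|=19 = 39.

39


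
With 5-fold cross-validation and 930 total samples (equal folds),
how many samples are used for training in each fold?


Each validation fold has 930/5 = 186 samples. Training set = 930 - 186 = 744.

744


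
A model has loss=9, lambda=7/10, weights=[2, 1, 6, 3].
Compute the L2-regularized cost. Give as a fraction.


L2 sq norm = sum(w^2) = 50. J = 9 + 7/10 * 50 = 44.

44


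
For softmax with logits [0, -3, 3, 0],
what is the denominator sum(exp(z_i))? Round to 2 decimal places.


Denom = e^0=1.0000 + e^-3=0.0498 + e^3=20.0855 + e^0=1.0000. Sum = 22.1353, which rounds to 22.14.

22.14


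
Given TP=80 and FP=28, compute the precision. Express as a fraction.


Precision = TP / (TP + FP) = 80 / 108 = 20/27.

20/27


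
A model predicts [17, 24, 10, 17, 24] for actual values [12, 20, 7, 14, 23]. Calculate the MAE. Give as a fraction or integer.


MAE = (1/5) * (|12-17|=5 + |20-24|=4 + |7-10|=3 + |14-17|=3 + |23-24|=1). Sum = 16. MAE = 16/5.

16/5


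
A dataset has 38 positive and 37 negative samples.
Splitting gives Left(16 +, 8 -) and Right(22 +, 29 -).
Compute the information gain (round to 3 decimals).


H(parent) = 0.9999. H(left) = 0.9183, H(right) = 0.9864. Weighted = (24/75)*0.9183 + (51/75)*0.9864 = 0.9646. IG = 0.9999 - 0.9646 = 0.0353, which rounds to 0.035.

0.035


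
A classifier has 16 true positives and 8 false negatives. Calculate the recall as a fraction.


Recall = TP / (TP + FN) = 16 / 24 = 2/3.

2/3


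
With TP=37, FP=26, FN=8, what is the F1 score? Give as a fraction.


Precision = 37/63 = 37/63. Recall = 37/45 = 37/45. F1 = 2*P*R/(P+R) = 37/54.

37/54


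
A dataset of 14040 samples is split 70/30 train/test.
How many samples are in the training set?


Test set = 14040 * 30% = 4212. Training set = 14040 - 4212 = 9828.

9828


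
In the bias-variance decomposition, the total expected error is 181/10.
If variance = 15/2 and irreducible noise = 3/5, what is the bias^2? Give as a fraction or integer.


Total error = bias^2 + variance + irreducible noise. So bias^2 = 181/10 - 15/2 - 3/5 = 10.

10


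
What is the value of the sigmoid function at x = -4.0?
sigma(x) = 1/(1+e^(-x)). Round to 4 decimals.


sigma(-4.0) = 1/(1+e^(4.0)) = 1/(1+54.598150) = 1/55.598150 = 0.0180.

0.0180


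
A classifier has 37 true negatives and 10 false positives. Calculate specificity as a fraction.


Specificity = TN / (TN + FP) = 37 / 47 = 37/47.

37/47


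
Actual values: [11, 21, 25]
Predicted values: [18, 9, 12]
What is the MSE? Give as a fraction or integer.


MSE = (1/3) * ((11-18)^2=49 + (21-9)^2=144 + (25-12)^2=169). Sum = 362. MSE = 362/3.

362/3


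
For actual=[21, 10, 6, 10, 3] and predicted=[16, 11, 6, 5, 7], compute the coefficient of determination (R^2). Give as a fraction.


Mean(y) = 10. SS_res = 67. SS_tot = 186. R^2 = 1 - 67/(186) = 119/186.

119/186


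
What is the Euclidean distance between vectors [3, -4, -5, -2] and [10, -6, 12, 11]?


d = sqrt(sum of squared differences). (3-10)^2=49, (-4--6)^2=4, (-5-12)^2=289, (-2-11)^2=169. Sum = 511.

sqrt(511)


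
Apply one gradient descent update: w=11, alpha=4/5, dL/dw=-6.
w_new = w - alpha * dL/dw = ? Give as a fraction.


w_new = 11 - 4/5 * -6 = 11 - -24/5 = 79/5.

79/5


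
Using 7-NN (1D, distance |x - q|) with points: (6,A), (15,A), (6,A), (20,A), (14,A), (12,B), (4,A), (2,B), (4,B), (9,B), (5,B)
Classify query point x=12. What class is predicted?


Distances: |6-12|=6, |15-12|=3, |6-12|=6, |20-12|=8, |14-12|=2, |12-12|=0, |4-12|=8, |2-12|=10, |4-12|=8, |9-12|=3, |5-12|=7. 7 nearest: (12,B), (14,A), (15,A), (9,B), (6,A), (6,A), (5,B). Counts: {'B': 3, 'A': 4}. Majority class: A.

A


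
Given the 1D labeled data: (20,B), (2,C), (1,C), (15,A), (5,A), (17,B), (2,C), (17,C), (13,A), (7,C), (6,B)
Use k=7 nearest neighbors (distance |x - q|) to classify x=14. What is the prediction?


Distances: |20-14|=6, |2-14|=12, |1-14|=13, |15-14|=1, |5-14|=9, |17-14|=3, |2-14|=12, |17-14|=3, |13-14|=1, |7-14|=7, |6-14|=8. 7 nearest: (15,A), (13,A), (17,B), (17,C), (20,B), (7,C), (6,B). Counts: {'A': 2, 'B': 3, 'C': 2}. Majority class: B.

B


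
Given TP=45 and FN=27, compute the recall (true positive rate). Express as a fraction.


Recall = TP / (TP + FN) = 45 / 72 = 5/8.

5/8


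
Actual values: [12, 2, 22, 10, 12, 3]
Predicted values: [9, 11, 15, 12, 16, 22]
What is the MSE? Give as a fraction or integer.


MSE = (1/6) * ((12-9)^2=9 + (2-11)^2=81 + (22-15)^2=49 + (10-12)^2=4 + (12-16)^2=16 + (3-22)^2=361). Sum = 520. MSE = 260/3.

260/3


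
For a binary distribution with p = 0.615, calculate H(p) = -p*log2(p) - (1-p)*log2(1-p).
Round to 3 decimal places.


H = -0.615*log2(0.615) - 0.385*log2(0.385) = 0.961.

0.961


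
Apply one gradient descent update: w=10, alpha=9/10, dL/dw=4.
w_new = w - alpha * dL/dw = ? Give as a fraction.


w_new = 10 - 9/10 * 4 = 10 - 18/5 = 32/5.

32/5


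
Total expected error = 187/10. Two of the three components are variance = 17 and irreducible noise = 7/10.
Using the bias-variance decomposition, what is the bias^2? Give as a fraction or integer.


Total error = bias^2 + variance + irreducible noise. So bias^2 = 187/10 - 17 - 7/10 = 1.

1


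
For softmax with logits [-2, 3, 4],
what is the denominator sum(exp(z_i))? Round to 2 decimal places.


Denom = e^-2=0.1353 + e^3=20.0855 + e^4=54.5982. Sum = 74.8190, which rounds to 74.82.

74.82


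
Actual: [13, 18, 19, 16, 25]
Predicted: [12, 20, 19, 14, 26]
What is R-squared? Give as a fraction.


Mean(y) = 91/5. SS_res = 10. SS_tot = 394/5. R^2 = 1 - 10/(394/5) = 172/197.

172/197


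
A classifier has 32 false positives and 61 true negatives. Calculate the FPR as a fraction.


FPR = FP / (FP + TN) = 32 / 93 = 32/93.

32/93


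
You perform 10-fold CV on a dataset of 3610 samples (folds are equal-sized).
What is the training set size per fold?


Each validation fold has 3610/10 = 361 samples. Training set = 3610 - 361 = 3249.

3249


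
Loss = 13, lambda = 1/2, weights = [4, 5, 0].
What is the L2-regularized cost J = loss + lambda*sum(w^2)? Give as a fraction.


L2 sq norm = sum(w^2) = 41. J = 13 + 1/2 * 41 = 67/2.

67/2


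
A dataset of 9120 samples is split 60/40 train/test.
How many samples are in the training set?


Test set = 9120 * 40% = 3648. Training set = 9120 - 3648 = 5472.

5472


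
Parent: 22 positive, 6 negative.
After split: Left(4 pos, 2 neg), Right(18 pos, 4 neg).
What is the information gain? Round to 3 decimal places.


H(parent) = 0.7496. H(left) = 0.9183, H(right) = 0.6840. Weighted = (6/28)*0.9183 + (22/28)*0.6840 = 0.7342. IG = 0.7496 - 0.7342 = 0.0154, which rounds to 0.015.

0.015


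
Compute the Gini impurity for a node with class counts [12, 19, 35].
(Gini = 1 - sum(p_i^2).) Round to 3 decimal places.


Total = 66. Proportions: 12/66, 19/66, 35/66. sum(p_i^2) = 0.3972. Gini = 1 - 0.3972 = 0.6028, which rounds to 0.603.

0.603


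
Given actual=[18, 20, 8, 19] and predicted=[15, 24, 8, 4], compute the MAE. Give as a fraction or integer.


MAE = (1/4) * (|18-15|=3 + |20-24|=4 + |8-8|=0 + |19-4|=15). Sum = 22. MAE = 11/2.

11/2


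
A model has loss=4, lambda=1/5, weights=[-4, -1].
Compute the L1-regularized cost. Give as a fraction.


L1 norm = sum(|w|) = 5. J = 4 + 1/5 * 5 = 5.

5


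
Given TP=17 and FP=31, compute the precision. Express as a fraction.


Precision = TP / (TP + FP) = 17 / 48 = 17/48.

17/48


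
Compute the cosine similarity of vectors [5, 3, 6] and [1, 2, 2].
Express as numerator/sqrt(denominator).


dot = 23. |a|^2 = 70, |b|^2 = 9. cos = 23/sqrt(630).

23/sqrt(630)


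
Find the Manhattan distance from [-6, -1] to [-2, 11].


d = sum of absolute differences: |-6--2|=4 + |-1-11|=12 = 16.

16


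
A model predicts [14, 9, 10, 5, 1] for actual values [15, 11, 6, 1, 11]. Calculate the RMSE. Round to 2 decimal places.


MSE = 27.4000. RMSE = sqrt(27.4000) = 5.23.

5.23


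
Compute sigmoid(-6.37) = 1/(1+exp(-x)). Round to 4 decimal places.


sigma(-6.37) = 1/(1+e^(6.37)) = 1/(1+584.057829) = 1/585.057829 = 0.0017.

0.0017


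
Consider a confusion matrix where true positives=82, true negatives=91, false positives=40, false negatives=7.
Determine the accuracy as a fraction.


Accuracy = (TP + TN) / (TP + TN + FP + FN) = (82 + 91) / 220 = 173/220.

173/220


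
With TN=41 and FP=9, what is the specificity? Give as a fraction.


Specificity = TN / (TN + FP) = 41 / 50 = 41/50.

41/50


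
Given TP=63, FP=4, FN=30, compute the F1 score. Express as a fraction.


Precision = 63/67 = 63/67. Recall = 63/93 = 21/31. F1 = 2*P*R/(P+R) = 63/80.

63/80


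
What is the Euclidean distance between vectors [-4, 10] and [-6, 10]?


d = sqrt(sum of squared differences). (-4--6)^2=4, (10-10)^2=0. Sum = 4.

2


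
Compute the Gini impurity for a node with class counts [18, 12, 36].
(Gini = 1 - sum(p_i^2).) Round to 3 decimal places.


Total = 66. Proportions: 18/66, 12/66, 36/66. sum(p_i^2) = 0.4050. Gini = 1 - 0.4050 = 0.5950, which rounds to 0.595.

0.595


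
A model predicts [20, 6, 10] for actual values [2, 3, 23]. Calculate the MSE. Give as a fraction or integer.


MSE = (1/3) * ((2-20)^2=324 + (3-6)^2=9 + (23-10)^2=169). Sum = 502. MSE = 502/3.

502/3


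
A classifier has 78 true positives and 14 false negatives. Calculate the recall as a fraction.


Recall = TP / (TP + FN) = 78 / 92 = 39/46.

39/46


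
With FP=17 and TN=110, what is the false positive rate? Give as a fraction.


FPR = FP / (FP + TN) = 17 / 127 = 17/127.

17/127


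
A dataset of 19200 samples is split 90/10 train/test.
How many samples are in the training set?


Test set = 19200 * 10% = 1920. Training set = 19200 - 1920 = 17280.

17280


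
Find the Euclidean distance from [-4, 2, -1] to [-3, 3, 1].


d = sqrt(sum of squared differences). (-4--3)^2=1, (2-3)^2=1, (-1-1)^2=4. Sum = 6.

sqrt(6)
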